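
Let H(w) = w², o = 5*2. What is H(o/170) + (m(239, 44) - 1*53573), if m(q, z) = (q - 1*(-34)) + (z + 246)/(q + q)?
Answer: -3681442156/69071 ≈ -53299.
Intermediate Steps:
o = 10
m(q, z) = 34 + q + (246 + z)/(2*q) (m(q, z) = (q + 34) + (246 + z)/((2*q)) = (34 + q) + (246 + z)*(1/(2*q)) = (34 + q) + (246 + z)/(2*q) = 34 + q + (246 + z)/(2*q))
H(o/170) + (m(239, 44) - 1*53573) = (10/170)² + ((123 + (½)*44 + 239*(34 + 239))/239 - 1*53573) = (10*(1/170))² + ((123 + 22 + 239*273)/239 - 53573) = (1/17)² + ((123 + 22 + 65247)/239 - 53573) = 1/289 + ((1/239)*65392 - 53573) = 1/289 + (65392/239 - 53573) = 1/289 - 12738555/239 = -3681442156/69071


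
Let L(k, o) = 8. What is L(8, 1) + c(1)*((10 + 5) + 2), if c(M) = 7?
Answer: 127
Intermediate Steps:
L(8, 1) + c(1)*((10 + 5) + 2) = 8 + 7*((10 + 5) + 2) = 8 + 7*(15 + 2) = 8 + 7*17 = 8 + 119 = 127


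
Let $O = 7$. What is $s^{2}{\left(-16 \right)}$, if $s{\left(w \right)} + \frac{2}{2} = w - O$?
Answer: $576$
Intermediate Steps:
$s{\left(w \right)} = -8 + w$ ($s{\left(w \right)} = -1 + \left(w - 7\right) = -1 + \left(-7 + w\right) = -8 + w$)
$s^{2}{\left(-16 \right)} = \left(-8 - 16\right)^{2} = \left(-24\right)^{2} = 576$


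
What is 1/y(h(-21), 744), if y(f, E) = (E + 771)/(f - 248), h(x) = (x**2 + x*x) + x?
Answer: 613/1515 ≈ 0.40462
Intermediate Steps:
h(x) = x + 2*x**2 (h(x) = (x**2 + x**2) + x = 2*x**2 + x = x + 2*x**2)
y(f, E) = (771 + E)/(-248 + f)
1/y(h(-21), 744) = 1/((771 + 744)/(-248 - 21*(1 + 2*(-21)))) = 1/(1515/(-248 - 21*(1 - 42))) = 1/(1515/(-248 - 21*(-41))) = 1/(1515/(-248 + 861)) = 1/(1515/613) = 613/1515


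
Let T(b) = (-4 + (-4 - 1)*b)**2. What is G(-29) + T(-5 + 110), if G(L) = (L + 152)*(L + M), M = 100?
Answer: 288574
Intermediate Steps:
T(b) = (-4 - 5*b)**2
G(L) = (100 + L)*(152 + L) (G(L) = (L + 152)*(L + 100) = (152 + L)*(100 + L) = (100 + L)*(152 + L))
G(-29) + T(-5 + 110) = (15200 + (-29)**2 + 252*(-29)) + (4 + 5*(-5 + 110))**2 = (15200 + 841 - 7308) + (4 + 5*105)**2 = 8733 + (4 + 525)**2 = 8733 + 529**2 = 8733 + 279841 = 288574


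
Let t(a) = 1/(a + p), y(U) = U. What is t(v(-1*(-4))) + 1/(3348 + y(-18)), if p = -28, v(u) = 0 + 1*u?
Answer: -551/13320 ≈ -0.041366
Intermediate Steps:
v(u) = u (v(u) = 0 + u = u)
t(a) = 1/(-28 + a) (t(a) = 1/(a - 28) = 1/(-28 + a))
t(v(-1*(-4))) + 1/(3348 + y(-18)) = 1/(-28 - 1*(-4)) + 1/(3348 - 18) = 1/(-28 + 4) + 1/3330 = 1/(-24) + 1/3330 = -1/24 + 1/3330 = -551/13320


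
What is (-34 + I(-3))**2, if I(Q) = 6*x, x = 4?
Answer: 100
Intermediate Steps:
I(Q) = 24 (I(Q) = 6*4 = 24)
(-34 + I(-3))**2 = (-34 + 24)**2 = (-10)**2 = 100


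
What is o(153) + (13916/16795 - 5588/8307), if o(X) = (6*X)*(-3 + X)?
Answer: 19211383900252/139516065 ≈ 1.3770e+5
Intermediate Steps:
o(X) = 6*X*(-3 + X)
o(153) + (13916/16795 - 5588/8307) = 6*153*(-3 + 153) + (13916/16795 - 5588/8307) = 6*153*150 + (13916*(1/16795) - 5588*1/8307) = 137700 + (13916/16795 - 5588/8307) = 137700 + 21749752/139516065 = 19211383900252/139516065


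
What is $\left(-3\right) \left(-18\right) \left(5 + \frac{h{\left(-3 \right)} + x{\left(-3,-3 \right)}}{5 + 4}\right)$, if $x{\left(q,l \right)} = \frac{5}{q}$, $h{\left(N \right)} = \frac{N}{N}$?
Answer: $266$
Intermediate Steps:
$h{\left(N \right)} = 1$
$\left(-3\right) \left(-18\right) \left(5 + \frac{h{\left(-3 \right)} + x{\left(-3,-3 \right)}}{5 + 4}\right) = \left(-3\right) \left(-18\right) \left(5 + \frac{1 + \frac{5}{-3}}{5 + 4}\right) = 54 \left(5 + \frac{1 + 5 \left(- \frac{1}{3}\right)}{9}\right) = 54 \left(5 + \left(1 - \frac{5}{3}\right) \frac{1}{9}\right) = 54 \left(5 - \frac{2}{27}\right) = 54 \cdot \frac{133}{27} = 266$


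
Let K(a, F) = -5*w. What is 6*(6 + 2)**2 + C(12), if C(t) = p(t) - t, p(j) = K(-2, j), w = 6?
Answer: 342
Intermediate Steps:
K(a, F) = -30 (K(a, F) = -5*6 = -30)
p(j) = -30
C(t) = -30 - t
6*(6 + 2)**2 + C(12) = 6*(6 + 2)**2 + (-30 - 1*12) = 6*8**2 + (-30 - 12) = 6*64 - 42 = 384 - 42 = 342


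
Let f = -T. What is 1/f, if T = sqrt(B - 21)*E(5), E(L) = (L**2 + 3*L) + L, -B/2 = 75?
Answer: I*sqrt(19)/2565 ≈ 0.0016994*I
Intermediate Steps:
B = -150 (B = -2*75 = -150)
E(L) = L**2 + 4*L
T = 135*I*sqrt(19) (T = sqrt(-150 - 21)*(5*(4 + 5)) = sqrt(-171)*(5*9) = (3*I*sqrt(19))*45 = 135*I*sqrt(19) ≈ 588.45*I)
f = -135*I*sqrt(19) ≈ -588.45*I
1/f = 1/(-135*I*sqrt(19)) = I*sqrt(19)/2565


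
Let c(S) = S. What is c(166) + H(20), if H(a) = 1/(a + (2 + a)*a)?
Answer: 76361/460 ≈ 166.00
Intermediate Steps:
H(a) = 1/(a + a*(2 + a))
c(166) + H(20) = 166 + 1/(20*(3 + 20)) = 166 + (1/20)/23 = 166 + (1/20)*(1/23) = 166 + 1/460 = 76361/460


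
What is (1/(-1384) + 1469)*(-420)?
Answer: -213474975/346 ≈ -6.1698e+5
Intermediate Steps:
(1/(-1384) + 1469)*(-420) = (-1/1384 + 1469)*(-420) = (2033095/1384)*(-420) = -213474975/346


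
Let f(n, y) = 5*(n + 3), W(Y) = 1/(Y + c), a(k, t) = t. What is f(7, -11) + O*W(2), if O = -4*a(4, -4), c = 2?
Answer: 54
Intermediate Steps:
W(Y) = 1/(2 + Y) (W(Y) = 1/(Y + 2) = 1/(2 + Y))
f(n, y) = 15 + 5*n (f(n, y) = 5*(3 + n) = 15 + 5*n)
O = 16 (O = -4*(-4) = 16)
f(7, -11) + O*W(2) = (15 + 5*7) + 16/(2 + 2) = (15 + 35) + 16/4 = 50 + 16*(1/4) = 50 + 4 = 54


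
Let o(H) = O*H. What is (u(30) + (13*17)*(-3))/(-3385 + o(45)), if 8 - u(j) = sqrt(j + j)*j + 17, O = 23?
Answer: 336/1175 + 6*sqrt(15)/235 ≈ 0.38484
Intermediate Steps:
o(H) = 23*H
u(j) = -9 - sqrt(2)*j**(3/2) (u(j) = 8 - (sqrt(j + j)*j + 17) = 8 - (sqrt(2*j)*j + 17) = 8 - ((sqrt(2)*sqrt(j))*j + 17) = 8 - (sqrt(2)*j**(3/2) + 17) = 8 - (17 + sqrt(2)*j**(3/2)) = 8 + (-17 - sqrt(2)*j**(3/2)) = -9 - sqrt(2)*j**(3/2))
(u(30) + (13*17)*(-3))/(-3385 + o(45)) = ((-9 - sqrt(2)*30**(3/2)) + (13*17)*(-3))/(-3385 + 23*45) = ((-9 - sqrt(2)*30*sqrt(30)) + 221*(-3))/(-3385 + 1035) = ((-9 - 60*sqrt(15)) - 663)/(-2350) = (-672 - 60*sqrt(15))*(-1/2350) = 336/1175 + 6*sqrt(15)/235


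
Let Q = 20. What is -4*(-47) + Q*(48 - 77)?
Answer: -392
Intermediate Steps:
-4*(-47) + Q*(48 - 77) = -4*(-47) + 20*(48 - 77) = 188 + 20*(-29) = 188 - 580 = -392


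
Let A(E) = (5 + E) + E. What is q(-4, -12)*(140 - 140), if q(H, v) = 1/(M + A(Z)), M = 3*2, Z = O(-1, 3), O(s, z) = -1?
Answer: 0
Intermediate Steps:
Z = -1
M = 6
A(E) = 5 + 2*E
q(H, v) = ⅑ (q(H, v) = 1/(6 + (5 + 2*(-1))) = 1/(6 + (5 - 2)) = 1/(6 + 3) = 1/9 = ⅑)
q(-4, -12)*(140 - 140) = (140 - 140)/9 = (⅑)*0 = 0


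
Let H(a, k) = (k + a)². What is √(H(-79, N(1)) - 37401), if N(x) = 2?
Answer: 4*I*√1967 ≈ 177.4*I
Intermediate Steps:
H(a, k) = (a + k)²
√(H(-79, N(1)) - 37401) = √((-79 + 2)² - 37401) = √((-77)² - 37401) = √(5929 - 37401) = √(-31472) = 4*I*√1967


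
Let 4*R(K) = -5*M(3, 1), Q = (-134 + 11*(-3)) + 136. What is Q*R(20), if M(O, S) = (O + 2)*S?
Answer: 775/4 ≈ 193.75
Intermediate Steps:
Q = -31 (Q = (-134 - 33) + 136 = -167 + 136 = -31)
M(O, S) = S*(2 + O) (M(O, S) = (2 + O)*S = S*(2 + O))
R(K) = -25/4 (R(K) = (-5*(2 + 3))/4 = (-5*5)/4 = (¼)*(-25) = -25/4)
Q*R(20) = -31*(-25/4) = 775/4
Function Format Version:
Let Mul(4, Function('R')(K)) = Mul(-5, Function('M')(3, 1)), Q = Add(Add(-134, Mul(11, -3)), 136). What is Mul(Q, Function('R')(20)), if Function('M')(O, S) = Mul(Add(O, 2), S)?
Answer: Rational(775, 4) ≈ 193.75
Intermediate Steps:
Q = -31 (Q = Add(Add(-134, -33), 136) = Add(-167, 136) = -31)
Function('M')(O, S) = Mul(S, Add(2, O)) (Function('M')(O, S) = Mul(Add(2, O), S) = Mul(S, Add(2, O)))
Function('R')(K) = Rational(-25, 4) (Function('R')(K) = Mul(Rational(1, 4), Mul(-5, Mul(1, Add(2, 3)))) = Mul(Rational(1, 4), Mul(-5, Mul(1, 5))) = Mul(Rational(1, 4), Mul(-5, 5)) = Mul(Rational(1, 4), -25) = Rational(-25, 4))
Mul(Q, Function('R')(20)) = Mul(-31, Rational(-25, 4)) = Rational(775, 4)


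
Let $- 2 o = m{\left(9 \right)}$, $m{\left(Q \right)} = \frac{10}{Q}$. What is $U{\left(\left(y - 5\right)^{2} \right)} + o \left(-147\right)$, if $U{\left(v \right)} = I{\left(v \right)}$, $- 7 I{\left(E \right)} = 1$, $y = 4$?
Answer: $\frac{1712}{21} \approx 81.524$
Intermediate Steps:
$I{\left(E \right)} = - \frac{1}{7}$ ($I{\left(E \right)} = \left(- \frac{1}{7}\right) 1 = - \frac{1}{7}$)
$U{\left(v \right)} = - \frac{1}{7}$
$o = - \frac{5}{9}$ ($o = - \frac{10 \cdot \frac{1}{9}}{2} = \left(- \frac{1}{2}\right) \frac{10}{9} = - \frac{5}{9} \approx -0.55556$)
$U{\left(\left(y - 5\right)^{2} \right)} + o \left(-147\right) = - \frac{1}{7} - - \frac{245}{3} = - \frac{1}{7} + \frac{245}{3} = \frac{1712}{21}$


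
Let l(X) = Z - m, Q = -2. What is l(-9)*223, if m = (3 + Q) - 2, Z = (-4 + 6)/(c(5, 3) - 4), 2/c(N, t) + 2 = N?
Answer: 446/5 ≈ 89.200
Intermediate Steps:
c(N, t) = 2/(-2 + N)
Z = -⅗ (Z = (-4 + 6)/(2/(-2 + 5) - 4) = 2/(2/3 - 4) = 2/(2*(⅓) - 4) = 2/(⅔ - 4) = 2/(-10/3) = 2*(-3/10) = -⅗ ≈ -0.60000)
m = -1 (m = (3 - 2) - 2 = 1 - 2 = -1)
l(X) = ⅖ (l(X) = -⅗ - 1*(-1) = -⅗ + 1 = ⅖)
l(-9)*223 = (⅖)*223 = 446/5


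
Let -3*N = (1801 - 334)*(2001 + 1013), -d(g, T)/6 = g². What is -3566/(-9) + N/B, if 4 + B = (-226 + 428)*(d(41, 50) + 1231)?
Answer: 355101041/894357 ≈ 397.05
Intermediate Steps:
d(g, T) = -6*g²
N = -1473846 (N = -(1801 - 334)*(2001 + 1013)/3 = -489*3014 = -⅓*4421538 = -1473846)
B = -1788714 (B = -4 + (-226 + 428)*(-6*41² + 1231) = -4 + 202*(-6*1681 + 1231) = -4 + 202*(-10086 + 1231) = -4 + 202*(-8855) = -4 - 1788710 = -1788714)
-3566/(-9) + N/B = -3566/(-9) - 1473846/(-1788714) = -3566*(-⅑) - 1473846*(-1/1788714) = 3566/9 + 245641/298119 = 355101041/894357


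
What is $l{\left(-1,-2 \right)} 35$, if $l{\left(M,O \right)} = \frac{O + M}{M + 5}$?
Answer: $- \frac{105}{4} \approx -26.25$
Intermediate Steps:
$l{\left(M,O \right)} = \frac{M + O}{5 + M}$
$l{\left(-1,-2 \right)} 35 = \frac{-1 - 2}{5 - 1} \cdot 35 = \frac{1}{4} \left(-3\right) 35 = \left(- \frac{3}{4}\right) 35 = - \frac{105}{4}$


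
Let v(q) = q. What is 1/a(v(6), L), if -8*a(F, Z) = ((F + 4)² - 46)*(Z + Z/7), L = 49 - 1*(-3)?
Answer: -7/2808 ≈ -0.0024929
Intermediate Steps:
L = 52 (L = 49 + 3 = 52)
a(F, Z) = -Z*(-46 + (4 + F)²)/7 (a(F, Z) = -((F + 4)² - 46)*(Z + Z/7)/8 = -((4 + F)² - 46)*(Z + Z*(⅐))/8 = -(-46 + (4 + F)²)*(Z + Z/7)/8 = -(-46 + (4 + F)²)*8*Z/7/8 = -Z*(-46 + (4 + F)²)/7)
1/a(v(6), L) = 1/(-⅐*52*(-46 + (4 + 6)²)) = 1/(-⅐*52*(-46 + 10²)) = 1/(-⅐*52*(-46 + 100)) = 1/(-⅐*52*54) = 1/(-2808/7) = -7/2808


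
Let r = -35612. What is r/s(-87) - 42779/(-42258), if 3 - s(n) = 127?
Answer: 377549123/1309998 ≈ 288.21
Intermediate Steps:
s(n) = -124 (s(n) = 3 - 1*127 = 3 - 127 = -124)
r/s(-87) - 42779/(-42258) = -35612/(-124) - 42779/(-42258) = -35612*(-1/124) - 42779*(-1/42258) = 8903/31 + 42779/42258 = 377549123/1309998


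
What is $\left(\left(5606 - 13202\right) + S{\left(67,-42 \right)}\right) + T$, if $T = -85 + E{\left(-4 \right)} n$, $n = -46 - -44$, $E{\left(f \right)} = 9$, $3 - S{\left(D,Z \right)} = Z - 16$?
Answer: $-7638$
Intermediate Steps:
$S{\left(D,Z \right)} = 19 - Z$ ($S{\left(D,Z \right)} = 3 - \left(Z - 16\right) = 3 - \left(-16 + Z\right) = 19 - Z$)
$n = -2$ ($n = -46 + 44 = -2$)
$T = -103$ ($T = -85 + 9 \left(-2\right) = -85 - 18 = -103$)
$\left(\left(5606 - 13202\right) + S{\left(67,-42 \right)}\right) + T = \left(\left(5606 - 13202\right) + \left(19 - -42\right)\right) - 103 = \left(-7596 + \left(19 + 42\right)\right) - 103 = \left(-7596 + 61\right) - 103 = -7535 - 103 = -7638$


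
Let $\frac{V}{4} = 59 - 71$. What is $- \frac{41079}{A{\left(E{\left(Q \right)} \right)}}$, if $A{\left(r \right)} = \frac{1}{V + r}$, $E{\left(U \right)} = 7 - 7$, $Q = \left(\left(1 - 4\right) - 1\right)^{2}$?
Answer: $1971792$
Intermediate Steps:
$V = -48$ ($V = 4 \left(59 - 71\right) = 4 \left(-12\right) = -48$)
$Q = 16$ ($Q = \left(\left(1 - 4\right) - 1\right)^{2} = \left(-3 - 1\right)^{2} = \left(-4\right)^{2} = 16$)
$E{\left(U \right)} = 0$
$A{\left(r \right)} = \frac{1}{-48 + r}$
$- \frac{41079}{A{\left(E{\left(Q \right)} \right)}} = - \frac{41079}{\frac{1}{-48 + 0}} = - \frac{41079}{\frac{1}{-48}} = - \frac{41079}{- \frac{1}{48}} = \left(-41079\right) \left(-48\right) = 1971792$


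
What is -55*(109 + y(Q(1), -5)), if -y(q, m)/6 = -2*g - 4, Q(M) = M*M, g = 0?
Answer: -7315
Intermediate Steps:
Q(M) = M**2
y(q, m) = 24 (y(q, m) = -6*(-2*0 - 4) = -6*(0 - 4) = -6*(-4) = 24)
-55*(109 + y(Q(1), -5)) = -55*(109 + 24) = -55*133 = -7315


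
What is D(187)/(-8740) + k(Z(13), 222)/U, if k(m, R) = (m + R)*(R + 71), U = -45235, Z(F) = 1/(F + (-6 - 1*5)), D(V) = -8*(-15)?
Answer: -11504213/7907078 ≈ -1.4549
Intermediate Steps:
D(V) = 120
Z(F) = 1/(-11 + F) (Z(F) = 1/(F + (-6 - 5)) = 1/(F - 11) = 1/(-11 + F))
k(m, R) = (71 + R)*(R + m) (k(m, R) = (R + m)*(71 + R) = (71 + R)*(R + m))
D(187)/(-8740) + k(Z(13), 222)/U = 120/(-8740) + (222² + 71*222 + 71/(-11 + 13) + 222/(-11 + 13))/(-45235) = 120*(-1/8740) + (49284 + 15762 + 71/2 + 222/2)*(-1/45235) = -6/437 + (49284 + 15762 + 71*(½) + 222*(½))*(-1/45235) = -6/437 + (49284 + 15762 + 71/2 + 111)*(-1/45235) = -6/437 + (130385/2)*(-1/45235) = -6/437 - 26077/18094 = -11504213/7907078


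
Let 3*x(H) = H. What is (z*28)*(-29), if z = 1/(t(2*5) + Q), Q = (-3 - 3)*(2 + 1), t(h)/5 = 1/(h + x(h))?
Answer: 6496/141 ≈ 46.071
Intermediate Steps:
x(H) = H/3
t(h) = 15/(4*h) (t(h) = 5/(h + h/3) = 5/((4*h/3)) = 5*(3/(4*h)) = 15/(4*h))
Q = -18 (Q = -6*3 = -18)
z = -8/141 (z = 1/(15/(4*((2*5))) - 18) = 1/((15/4)/10 - 18) = 1/((15/4)*(⅒) - 18) = 1/(3/8 - 18) = 1/(-141/8) = -8/141 ≈ -0.056738)
(z*28)*(-29) = -8/141*28*(-29) = -224/141*(-29) = 6496/141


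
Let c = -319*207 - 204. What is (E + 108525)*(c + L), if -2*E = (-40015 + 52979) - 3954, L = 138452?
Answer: 7511804300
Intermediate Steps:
c = -66237 (c = -66033 - 204 = -66237)
E = -4505 (E = -((-40015 + 52979) - 3954)/2 = -(12964 - 3954)/2 = -1/2*9010 = -4505)
(E + 108525)*(c + L) = (-4505 + 108525)*(-66237 + 138452) = 104020*72215 = 7511804300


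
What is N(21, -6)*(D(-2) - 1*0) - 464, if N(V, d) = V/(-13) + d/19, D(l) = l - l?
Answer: -464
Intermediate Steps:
D(l) = 0
N(V, d) = -V/13 + d/19 (N(V, d) = V*(-1/13) + d*(1/19) = -V/13 + d/19)
N(21, -6)*(D(-2) - 1*0) - 464 = (-1/13*21 + (1/19)*(-6))*(0 - 1*0) - 464 = (-21/13 - 6/19)*(0 + 0) - 464 = -477/247*0 - 464 = 0 - 464 = -464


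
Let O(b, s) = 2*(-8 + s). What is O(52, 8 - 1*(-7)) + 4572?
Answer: 4586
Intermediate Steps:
O(b, s) = -16 + 2*s
O(52, 8 - 1*(-7)) + 4572 = (-16 + 2*(8 - 1*(-7))) + 4572 = (-16 + 2*(8 + 7)) + 4572 = (-16 + 2*15) + 4572 = (-16 + 30) + 4572 = 14 + 4572 = 4586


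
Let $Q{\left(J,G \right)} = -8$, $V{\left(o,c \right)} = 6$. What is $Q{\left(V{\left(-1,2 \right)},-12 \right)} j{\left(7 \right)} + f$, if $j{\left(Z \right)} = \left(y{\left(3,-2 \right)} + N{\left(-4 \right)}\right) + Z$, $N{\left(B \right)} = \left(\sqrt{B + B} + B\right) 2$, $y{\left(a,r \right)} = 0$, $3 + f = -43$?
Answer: $-38 - 32 i \sqrt{2} \approx -38.0 - 45.255 i$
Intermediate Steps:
$f = -46$ ($f = -3 - 43 = -46$)
$N{\left(B \right)} = 2 B + 2 \sqrt{2} \sqrt{B}$ ($N{\left(B \right)} = \left(\sqrt{2 B} + B\right) 2 = \left(\sqrt{2} \sqrt{B} + B\right) 2 = \left(B + \sqrt{2} \sqrt{B}\right) 2 = 2 B + 2 \sqrt{2} \sqrt{B}$)
$j{\left(Z \right)} = -8 + Z + 4 i \sqrt{2}$ ($j{\left(Z \right)} = \left(0 + \left(2 \left(-4\right) + 2 \sqrt{2} \sqrt{-4}\right)\right) + Z = \left(0 - \left(8 - 2 \sqrt{2} \cdot 2 i\right)\right) + Z = \left(0 - \left(8 - 4 i \sqrt{2}\right)\right) + Z = \left(-8 + 4 i \sqrt{2}\right) + Z = -8 + Z + 4 i \sqrt{2}$)
$Q{\left(V{\left(-1,2 \right)},-12 \right)} j{\left(7 \right)} + f = - 8 \left(-8 + 7 + 4 i \sqrt{2}\right) - 46 = - 8 \left(-1 + 4 i \sqrt{2}\right) - 46 = \left(8 - 32 i \sqrt{2}\right) - 46 = -38 - 32 i \sqrt{2}$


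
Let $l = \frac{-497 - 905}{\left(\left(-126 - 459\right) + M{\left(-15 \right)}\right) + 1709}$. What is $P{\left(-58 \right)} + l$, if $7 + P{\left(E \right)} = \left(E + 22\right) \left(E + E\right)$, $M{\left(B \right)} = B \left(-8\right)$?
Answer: $\frac{2592417}{622} \approx 4167.9$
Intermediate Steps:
$M{\left(B \right)} = - 8 B$
$P{\left(E \right)} = -7 + 2 E \left(22 + E\right)$ ($P{\left(E \right)} = -7 + \left(E + 22\right) \left(E + E\right) = -7 + \left(22 + E\right) 2 E = -7 + 2 E \left(22 + E\right)$)
$l = - \frac{701}{622}$ ($l = \frac{-497 - 905}{\left(\left(-126 - 459\right) - -120\right) + 1709} = - \frac{1402}{\left(-585 + 120\right) + 1709} = - \frac{1402}{-465 + 1709} = - \frac{1402}{1244} = \left(-1402\right) \frac{1}{1244} = - \frac{701}{622} \approx -1.127$)
$P{\left(-58 \right)} + l = \left(-7 + 2 \left(-58\right)^{2} + 44 \left(-58\right)\right) - \frac{701}{622} = \left(-7 + 2 \cdot 3364 - 2552\right) - \frac{701}{622} = \left(-7 + 6728 - 2552\right) - \frac{701}{622} = 4169 - \frac{701}{622} = \frac{2592417}{622}$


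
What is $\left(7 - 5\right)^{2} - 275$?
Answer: $-271$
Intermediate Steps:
$\left(7 - 5\right)^{2} - 275 = 2^{2} - 275 = 4 - 275 = -271$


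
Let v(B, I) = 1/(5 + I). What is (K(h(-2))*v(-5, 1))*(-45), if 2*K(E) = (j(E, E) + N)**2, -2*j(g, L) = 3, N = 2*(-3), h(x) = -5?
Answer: -3375/16 ≈ -210.94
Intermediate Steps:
N = -6
j(g, L) = -3/2 (j(g, L) = -1/2*3 = -3/2)
K(E) = 225/8 (K(E) = (-3/2 - 6)**2/2 = (-15/2)**2/2 = (1/2)*(225/4) = 225/8)
(K(h(-2))*v(-5, 1))*(-45) = (225/(8*(5 + 1)))*(-45) = ((225/8)/6)*(-45) = ((225/8)*(1/6))*(-45) = (75/16)*(-45) = -3375/16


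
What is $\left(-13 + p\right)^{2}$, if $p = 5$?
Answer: $64$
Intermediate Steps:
$\left(-13 + p\right)^{2} = \left(-13 + 5\right)^{2} = \left(-8\right)^{2} = 64$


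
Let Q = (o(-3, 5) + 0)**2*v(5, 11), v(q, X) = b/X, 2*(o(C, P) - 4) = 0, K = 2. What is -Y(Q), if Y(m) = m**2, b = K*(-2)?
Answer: -4096/121 ≈ -33.851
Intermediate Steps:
o(C, P) = 4 (o(C, P) = 4 + (1/2)*0 = 4 + 0 = 4)
b = -4 (b = 2*(-2) = -4)
v(q, X) = -4/X
Q = -64/11 (Q = (4 + 0)**2*(-4/11) = 4**2*(-4*1/11) = 16*(-4/11) = -64/11 ≈ -5.8182)
-Y(Q) = -(-64/11)**2 = -1*4096/121 = -4096/121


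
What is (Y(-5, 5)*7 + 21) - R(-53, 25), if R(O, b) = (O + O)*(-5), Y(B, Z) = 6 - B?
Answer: -432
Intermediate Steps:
R(O, b) = -10*O (R(O, b) = (2*O)*(-5) = -10*O)
(Y(-5, 5)*7 + 21) - R(-53, 25) = ((6 - 1*(-5))*7 + 21) - (-10)*(-53) = ((6 + 5)*7 + 21) - 1*530 = (11*7 + 21) - 530 = (77 + 21) - 530 = 98 - 530 = -432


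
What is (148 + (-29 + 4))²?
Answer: 15129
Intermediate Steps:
(148 + (-29 + 4))² = (148 - 25)² = 123² = 15129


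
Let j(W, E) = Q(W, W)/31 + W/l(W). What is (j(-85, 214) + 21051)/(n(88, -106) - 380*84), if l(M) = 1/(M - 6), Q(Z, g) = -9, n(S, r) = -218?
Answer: -892357/996278 ≈ -0.89569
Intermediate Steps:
l(M) = 1/(-6 + M)
j(W, E) = -9/31 + W*(-6 + W) (j(W, E) = -9/31 + W/(1/(-6 + W)) = -9*1/31 + W*(-6 + W) = -9/31 + W*(-6 + W))
(j(-85, 214) + 21051)/(n(88, -106) - 380*84) = ((-9/31 - 85*(-6 - 85)) + 21051)/(-218 - 380*84) = ((-9/31 - 85*(-91)) + 21051)/(-218 - 31920) = ((-9/31 + 7735) + 21051)/(-32138) = (239776/31 + 21051)*(-1/32138) = (892357/31)*(-1/32138) = -892357/996278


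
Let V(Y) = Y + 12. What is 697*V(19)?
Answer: 21607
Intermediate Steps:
V(Y) = 12 + Y
697*V(19) = 697*(12 + 19) = 697*31 = 21607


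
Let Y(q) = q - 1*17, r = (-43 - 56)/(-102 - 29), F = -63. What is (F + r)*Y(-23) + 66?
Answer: 334806/131 ≈ 2555.8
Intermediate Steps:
r = 99/131 (r = -99/(-131) = -99*(-1/131) = 99/131 ≈ 0.75572)
Y(q) = -17 + q (Y(q) = q - 17 = -17 + q)
(F + r)*Y(-23) + 66 = (-63 + 99/131)*(-17 - 23) + 66 = -8154/131*(-40) + 66 = 326160/131 + 66 = 334806/131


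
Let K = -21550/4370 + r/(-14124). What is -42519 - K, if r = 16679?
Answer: -262397535629/6172188 ≈ -42513.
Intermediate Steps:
K = -37725943/6172188 (K = -21550/4370 + 16679/(-14124) = -21550*1/4370 + 16679*(-1/14124) = -2155/437 - 16679/14124 = -37725943/6172188 ≈ -6.1122)
-42519 - K = -42519 - 1*(-37725943/6172188) = -42519 + 37725943/6172188 = -262397535629/6172188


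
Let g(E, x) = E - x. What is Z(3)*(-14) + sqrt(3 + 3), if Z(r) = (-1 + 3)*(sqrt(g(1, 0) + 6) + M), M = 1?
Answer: -28 + sqrt(6) - 28*sqrt(7) ≈ -99.632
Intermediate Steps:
Z(r) = 2 + 2*sqrt(7) (Z(r) = (-1 + 3)*(sqrt((1 - 1*0) + 6) + 1) = 2*(sqrt((1 + 0) + 6) + 1) = 2*(sqrt(1 + 6) + 1) = 2*(sqrt(7) + 1) = 2*(1 + sqrt(7)) = 2 + 2*sqrt(7))
Z(3)*(-14) + sqrt(3 + 3) = (2 + 2*sqrt(7))*(-14) + sqrt(3 + 3) = (-28 - 28*sqrt(7)) + sqrt(6) = -28 + sqrt(6) - 28*sqrt(7)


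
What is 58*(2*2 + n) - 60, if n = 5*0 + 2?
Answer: 288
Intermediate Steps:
n = 2 (n = 0 + 2 = 2)
58*(2*2 + n) - 60 = 58*(2*2 + 2) - 60 = 58*(4 + 2) - 60 = 58*6 - 60 = 348 - 60 = 288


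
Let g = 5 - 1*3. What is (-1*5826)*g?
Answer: -11652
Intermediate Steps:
g = 2 (g = 5 - 3 = 2)
(-1*5826)*g = -1*5826*2 = -5826*2 = -11652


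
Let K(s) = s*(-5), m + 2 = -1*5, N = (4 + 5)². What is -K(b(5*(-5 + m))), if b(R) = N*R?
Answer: -24300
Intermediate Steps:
N = 81 (N = 9² = 81)
m = -7 (m = -2 - 1*5 = -2 - 5 = -7)
b(R) = 81*R
K(s) = -5*s
-K(b(5*(-5 + m))) = -(-5)*81*(5*(-5 - 7)) = -(-5)*81*(5*(-12)) = -(-5)*81*(-60) = -(-5)*(-4860) = -1*24300 = -24300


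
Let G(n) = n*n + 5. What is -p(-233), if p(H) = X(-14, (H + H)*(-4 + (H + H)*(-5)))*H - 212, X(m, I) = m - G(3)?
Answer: -6312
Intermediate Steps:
G(n) = 5 + n² (G(n) = n² + 5 = 5 + n²)
X(m, I) = -14 + m (X(m, I) = m - (5 + 3²) = m - (5 + 9) = m - 1*14 = m - 14 = -14 + m)
p(H) = -212 - 28*H (p(H) = (-14 - 14)*H - 212 = -28*H - 212 = -212 - 28*H)
-p(-233) = -(-212 - 28*(-233)) = -(-212 + 6524) = -1*6312 = -6312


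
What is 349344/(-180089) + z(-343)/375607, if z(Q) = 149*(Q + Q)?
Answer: -149623668854/67642689023 ≈ -2.2120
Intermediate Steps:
z(Q) = 298*Q (z(Q) = 149*(2*Q) = 298*Q)
349344/(-180089) + z(-343)/375607 = 349344/(-180089) + (298*(-343))/375607 = 349344*(-1/180089) - 102214*1/375607 = -349344/180089 - 102214/375607 = -149623668854/67642689023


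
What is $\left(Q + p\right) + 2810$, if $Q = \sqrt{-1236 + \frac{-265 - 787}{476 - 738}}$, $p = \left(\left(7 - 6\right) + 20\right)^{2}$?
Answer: $3251 + \frac{i \sqrt{21142090}}{131} \approx 3251.0 + 35.1 i$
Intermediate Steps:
$p = 441$ ($p = \left(1 + 20\right)^{2} = 21^{2} = 441$)
$Q = \frac{i \sqrt{21142090}}{131}$ ($Q = \sqrt{-1236 - \frac{1052}{-262}} = \sqrt{-1236 - - \frac{526}{131}} = \sqrt{-1236 + \frac{526}{131}} = \sqrt{- \frac{161390}{131}} = \frac{i \sqrt{21142090}}{131} \approx 35.1 i$)
$\left(Q + p\right) + 2810 = \left(\frac{i \sqrt{21142090}}{131} + 441\right) + 2810 = \left(441 + \frac{i \sqrt{21142090}}{131}\right) + 2810 = 3251 + \frac{i \sqrt{21142090}}{131}$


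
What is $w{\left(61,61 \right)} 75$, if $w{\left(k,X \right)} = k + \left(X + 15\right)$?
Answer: $10275$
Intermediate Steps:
$w{\left(k,X \right)} = 15 + X + k$ ($w{\left(k,X \right)} = k + \left(15 + X\right) = 15 + X + k$)
$w{\left(61,61 \right)} 75 = \left(15 + 61 + 61\right) 75 = 137 \cdot 75 = 10275$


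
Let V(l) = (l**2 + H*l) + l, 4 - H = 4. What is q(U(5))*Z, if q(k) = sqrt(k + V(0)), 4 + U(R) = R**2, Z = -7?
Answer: -7*sqrt(21) ≈ -32.078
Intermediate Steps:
U(R) = -4 + R**2
H = 0 (H = 4 - 1*4 = 4 - 4 = 0)
V(l) = l + l**2 (V(l) = (l**2 + 0*l) + l = (l**2 + 0) + l = l**2 + l = l + l**2)
q(k) = sqrt(k) (q(k) = sqrt(k + 0*(1 + 0)) = sqrt(k + 0*1) = sqrt(k + 0) = sqrt(k))
q(U(5))*Z = sqrt(-4 + 5**2)*(-7) = sqrt(-4 + 25)*(-7) = sqrt(21)*(-7) = -7*sqrt(21)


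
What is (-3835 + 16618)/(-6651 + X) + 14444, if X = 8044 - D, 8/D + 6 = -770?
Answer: 1952942119/135122 ≈ 14453.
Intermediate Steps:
D = -1/97 (D = 8/(-6 - 770) = 8/(-776) = 8*(-1/776) = -1/97 ≈ -0.010309)
X = 780269/97 (X = 8044 - 1*(-1/97) = 8044 + 1/97 = 780269/97 ≈ 8044.0)
(-3835 + 16618)/(-6651 + X) + 14444 = (-3835 + 16618)/(-6651 + 780269/97) + 14444 = 12783/(135122/97) + 14444 = 12783*(97/135122) + 14444 = 1239951/135122 + 14444 = 1952942119/135122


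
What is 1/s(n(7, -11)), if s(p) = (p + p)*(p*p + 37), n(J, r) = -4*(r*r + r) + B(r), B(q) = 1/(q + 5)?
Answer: -108/18424178533 ≈ -5.8619e-9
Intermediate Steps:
B(q) = 1/(5 + q)
n(J, r) = 1/(5 + r) - 4*r - 4*r**2 (n(J, r) = -4*(r*r + r) + 1/(5 + r) = -4*(r**2 + r) + 1/(5 + r) = -4*(r + r**2) + 1/(5 + r) = (-4*r - 4*r**2) + 1/(5 + r) = 1/(5 + r) - 4*r - 4*r**2)
s(p) = 2*p*(37 + p**2) (s(p) = (2*p)*(p**2 + 37) = (2*p)*(37 + p**2) = 2*p*(37 + p**2))
1/s(n(7, -11)) = 1/(2*((1 - 4*(-11)*(1 - 11)*(5 - 11))/(5 - 11))*(37 + ((1 - 4*(-11)*(1 - 11)*(5 - 11))/(5 - 11))**2)) = 1/(2*((1 - 4*(-11)*(-10)*(-6))/(-6))*(37 + ((1 - 4*(-11)*(-10)*(-6))/(-6))**2)) = 1/(2*(-(1 + 2640)/6)*(37 + (-(1 + 2640)/6)**2)) = 1/(2*(-1/6*2641)*(37 + (-1/6*2641)**2)) = 1/(2*(-2641/6)*(37 + (-2641/6)**2)) = 1/(2*(-2641/6)*(37 + 6974881/36)) = 1/(2*(-2641/6)*(6976213/36)) = 1/(-18424178533/108) = -108/18424178533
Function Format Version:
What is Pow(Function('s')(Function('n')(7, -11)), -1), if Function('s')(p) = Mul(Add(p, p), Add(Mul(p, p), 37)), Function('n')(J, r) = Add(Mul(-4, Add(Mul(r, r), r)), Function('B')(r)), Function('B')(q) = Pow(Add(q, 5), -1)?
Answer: Rational(-108, 18424178533) ≈ -5.8619e-9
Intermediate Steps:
Function('B')(q) = Pow(Add(5, q), -1)
Function('n')(J, r) = Add(Pow(Add(5, r), -1), Mul(-4, r), Mul(-4, Pow(r, 2))) (Function('n')(J, r) = Add(Mul(-4, Add(Mul(r, r), r)), Pow(Add(5, r), -1)) = Add(Mul(-4, Add(Pow(r, 2), r)), Pow(Add(5, r), -1)) = Add(Mul(-4, Add(r, Pow(r, 2))), Pow(Add(5, r), -1)) = Add(Add(Mul(-4, r), Mul(-4, Pow(r, 2))), Pow(Add(5, r), -1)) = Add(Pow(Add(5, r), -1), Mul(-4, r), Mul(-4, Pow(r, 2))))
Function('s')(p) = Mul(2, p, Add(37, Pow(p, 2))) (Function('s')(p) = Mul(Mul(2, p), Add(Pow(p, 2), 37)) = Mul(Mul(2, p), Add(37, Pow(p, 2))) = Mul(2, p, Add(37, Pow(p, 2))))
Pow(Function('s')(Function('n')(7, -11)), -1) = Pow(Mul(2, Mul(Pow(Add(5, -11), -1), Add(1, Mul(-4, -11, Add(1, -11), Add(5, -11)))), Add(37, Pow(Mul(Pow(Add(5, -11), -1), Add(1, Mul(-4, -11, Add(1, -11), Add(5, -11)))), 2))), -1) = Pow(Mul(2, Mul(Pow(-6, -1), Add(1, Mul(-4, -11, -10, -6))), Add(37, Pow(Mul(Pow(-6, -1), Add(1, Mul(-4, -11, -10, -6))), 2))), -1) = Pow(Mul(2, Mul(Rational(-1, 6), Add(1, 2640)), Add(37, Pow(Mul(Rational(-1, 6), Add(1, 2640)), 2))), -1) = Pow(Mul(2, Mul(Rational(-1, 6), 2641), Add(37, Pow(Mul(Rational(-1, 6), 2641), 2))), -1) = Pow(Mul(2, Rational(-2641, 6), Add(37, Pow(Rational(-2641, 6), 2))), -1) = Pow(Mul(2, Rational(-2641, 6), Add(37, Rational(6974881, 36))), -1) = Pow(Mul(2, Rational(-2641, 6), Rational(6976213, 36)), -1) = Pow(Rational(-18424178533, 108), -1) = Rational(-108, 18424178533)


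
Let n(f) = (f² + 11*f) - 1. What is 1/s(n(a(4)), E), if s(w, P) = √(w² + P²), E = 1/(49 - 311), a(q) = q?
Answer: 262*√238949765/238949765 ≈ 0.016949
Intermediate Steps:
n(f) = -1 + f² + 11*f
E = -1/262 (E = 1/(-262) = -1/262 ≈ -0.0038168)
s(w, P) = √(P² + w²)
1/s(n(a(4)), E) = 1/(√((-1/262)² + (-1 + 4² + 11*4)²)) = 1/(√(1/68644 + (-1 + 16 + 44)²)) = 1/(√(1/68644 + 59²)) = 1/(√(1/68644 + 3481)) = 1/(√(238949765/68644)) = 1/(√238949765/262) = 262*√238949765/238949765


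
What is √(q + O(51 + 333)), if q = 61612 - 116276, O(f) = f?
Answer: 2*I*√13570 ≈ 232.98*I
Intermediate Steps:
q = -54664
√(q + O(51 + 333)) = √(-54664 + (51 + 333)) = √(-54664 + 384) = √(-54280) = 2*I*√13570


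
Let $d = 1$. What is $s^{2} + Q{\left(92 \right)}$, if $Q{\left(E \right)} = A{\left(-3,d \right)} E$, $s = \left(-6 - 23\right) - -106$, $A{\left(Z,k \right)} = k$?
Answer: $6021$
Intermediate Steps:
$s = 77$ ($s = \left(-6 - 23\right) + 106 = -29 + 106 = 77$)
$Q{\left(E \right)} = E$ ($Q{\left(E \right)} = 1 E = E$)
$s^{2} + Q{\left(92 \right)} = 77^{2} + 92 = 5929 + 92 = 6021$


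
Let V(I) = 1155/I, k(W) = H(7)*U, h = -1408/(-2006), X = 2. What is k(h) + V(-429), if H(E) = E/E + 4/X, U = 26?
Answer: 979/13 ≈ 75.308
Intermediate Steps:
H(E) = 3 (H(E) = E/E + 4/2 = 1 + 4*(½) = 1 + 2 = 3)
h = 704/1003 (h = -1408*(-1/2006) = 704/1003 ≈ 0.70189)
k(W) = 78 (k(W) = 3*26 = 78)
k(h) + V(-429) = 78 + 1155/(-429) = 78 + 1155*(-1/429) = 78 - 35/13 = 979/13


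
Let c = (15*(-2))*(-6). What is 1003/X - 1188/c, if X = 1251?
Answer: -36268/6255 ≈ -5.7982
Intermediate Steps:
c = 180 (c = -30*(-6) = 180)
1003/X - 1188/c = 1003/1251 - 1188/180 = 1003*(1/1251) - 1188*1/180 = 1003/1251 - 33/5 = -36268/6255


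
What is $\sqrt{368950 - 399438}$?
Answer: $2 i \sqrt{7622} \approx 174.61 i$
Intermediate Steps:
$\sqrt{368950 - 399438} = \sqrt{-30488} = 2 i \sqrt{7622}$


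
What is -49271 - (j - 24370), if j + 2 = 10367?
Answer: -35266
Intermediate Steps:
j = 10365 (j = -2 + 10367 = 10365)
-49271 - (j - 24370) = -49271 - (10365 - 24370) = -49271 - 1*(-14005) = -49271 + 14005 = -35266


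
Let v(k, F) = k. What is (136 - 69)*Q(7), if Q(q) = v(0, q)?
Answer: 0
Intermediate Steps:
Q(q) = 0
(136 - 69)*Q(7) = (136 - 69)*0 = 67*0 = 0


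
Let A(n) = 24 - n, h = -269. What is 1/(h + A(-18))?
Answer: -1/227 ≈ -0.0044053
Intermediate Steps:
1/(h + A(-18)) = 1/(-269 + (24 - 1*(-18))) = 1/(-269 + (24 + 18)) = 1/(-269 + 42) = 1/(-227) = -1/227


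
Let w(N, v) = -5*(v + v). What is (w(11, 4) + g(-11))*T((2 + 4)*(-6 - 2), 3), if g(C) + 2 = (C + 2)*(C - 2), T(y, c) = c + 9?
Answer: 900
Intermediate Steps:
T(y, c) = 9 + c
g(C) = -2 + (-2 + C)*(2 + C) (g(C) = -2 + (C + 2)*(C - 2) = -2 + (2 + C)*(-2 + C) = -2 + (-2 + C)*(2 + C))
w(N, v) = -10*v
(w(11, 4) + g(-11))*T((2 + 4)*(-6 - 2), 3) = (-10*4 + (-6 + (-11)²))*(9 + 3) = (-40 + (-6 + 121))*12 = (-40 + 115)*12 = 75*12 = 900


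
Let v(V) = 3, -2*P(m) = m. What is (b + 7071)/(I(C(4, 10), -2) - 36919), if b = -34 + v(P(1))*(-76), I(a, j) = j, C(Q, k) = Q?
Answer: -6809/36921 ≈ -0.18442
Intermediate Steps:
P(m) = -m/2
b = -262 (b = -34 + 3*(-76) = -34 - 228 = -262)
(b + 7071)/(I(C(4, 10), -2) - 36919) = (-262 + 7071)/(-2 - 36919) = 6809/(-36921) = 6809*(-1/36921) = -6809/36921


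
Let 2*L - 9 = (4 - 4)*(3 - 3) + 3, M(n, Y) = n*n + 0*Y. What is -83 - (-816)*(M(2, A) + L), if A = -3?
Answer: 8077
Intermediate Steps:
M(n, Y) = n**2 (M(n, Y) = n**2 + 0 = n**2)
L = 6 (L = 9/2 + ((4 - 4)*(3 - 3) + 3)/2 = 9/2 + (0*0 + 3)/2 = 9/2 + (0 + 3)/2 = 9/2 + (1/2)*3 = 9/2 + 3/2 = 6)
-83 - (-816)*(M(2, A) + L) = -83 - (-816)*(2**2 + 6) = -83 - (-816)*(4 + 6) = -83 - (-816)*10 = -83 - 136*(-60) = -83 + 8160 = 8077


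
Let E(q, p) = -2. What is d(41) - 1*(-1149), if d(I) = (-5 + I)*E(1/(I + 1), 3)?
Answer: 1077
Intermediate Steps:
d(I) = 10 - 2*I (d(I) = (-5 + I)*(-2) = 10 - 2*I)
d(41) - 1*(-1149) = (10 - 2*41) - 1*(-1149) = (10 - 82) + 1149 = -72 + 1149 = 1077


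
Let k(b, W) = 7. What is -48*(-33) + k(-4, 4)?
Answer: 1591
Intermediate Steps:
-48*(-33) + k(-4, 4) = -48*(-33) + 7 = 1584 + 7 = 1591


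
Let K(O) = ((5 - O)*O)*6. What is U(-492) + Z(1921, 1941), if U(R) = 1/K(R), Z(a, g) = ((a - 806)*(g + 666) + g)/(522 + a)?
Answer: 609649891283/512033256 ≈ 1190.6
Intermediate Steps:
K(O) = 6*O*(5 - O) (K(O) = (O*(5 - O))*6 = 6*O*(5 - O))
Z(a, g) = (g + (-806 + a)*(666 + g))/(522 + a) (Z(a, g) = ((-806 + a)*(666 + g) + g)/(522 + a) = (g + (-806 + a)*(666 + g))/(522 + a))
U(R) = 1/(6*R*(5 - R))
U(-492) + Z(1921, 1941) = -1/6/(-492*(-5 - 492)) + (-536796 - 805*1941 + 666*1921 + 1921*1941)/(522 + 1921) = -1/6*(-1/492)/(-497) + (-536796 - 1562505 + 1279386 + 3728661)/2443 = -1/6*(-1/492)*(-1/497) + (1/2443)*2908746 = -1/1467144 + 2908746/2443 = 609649891283/512033256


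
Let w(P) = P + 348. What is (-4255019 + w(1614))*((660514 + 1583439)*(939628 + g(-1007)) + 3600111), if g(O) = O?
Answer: -8957895017779280668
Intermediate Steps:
w(P) = 348 + P
(-4255019 + w(1614))*((660514 + 1583439)*(939628 + g(-1007)) + 3600111) = (-4255019 + (348 + 1614))*((660514 + 1583439)*(939628 - 1007) + 3600111) = (-4255019 + 1962)*(2243953*938621 + 3600111) = -4253057*(2106221408813 + 3600111) = -4253057*2106225008924 = -8957895017779280668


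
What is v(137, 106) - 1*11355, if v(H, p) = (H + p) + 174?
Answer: -10938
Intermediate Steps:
v(H, p) = 174 + H + p
v(137, 106) - 1*11355 = (174 + 137 + 106) - 1*11355 = 417 - 11355 = -10938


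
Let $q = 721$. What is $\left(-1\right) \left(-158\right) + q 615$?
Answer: $443573$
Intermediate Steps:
$\left(-1\right) \left(-158\right) + q 615 = \left(-1\right) \left(-158\right) + 721 \cdot 615 = 158 + 443415 = 443573$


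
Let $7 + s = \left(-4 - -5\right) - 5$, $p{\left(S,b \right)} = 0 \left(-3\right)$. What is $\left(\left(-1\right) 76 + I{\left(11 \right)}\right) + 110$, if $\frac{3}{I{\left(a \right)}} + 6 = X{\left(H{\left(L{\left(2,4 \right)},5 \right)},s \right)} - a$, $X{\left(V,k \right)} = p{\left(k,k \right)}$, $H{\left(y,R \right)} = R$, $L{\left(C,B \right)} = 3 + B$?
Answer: $\frac{575}{17} \approx 33.824$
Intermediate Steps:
$p{\left(S,b \right)} = 0$
$s = -11$ ($s = -7 - 4 = -11$)
$X{\left(V,k \right)} = 0$
$I{\left(a \right)} = \frac{3}{-6 - a}$ ($I{\left(a \right)} = \frac{3}{-6 + \left(0 - a\right)} = \frac{3}{-6 - a}$)
$\left(\left(-1\right) 76 + I{\left(11 \right)}\right) + 110 = \left(\left(-1\right) 76 - \frac{3}{6 + 11}\right) + 110 = \left(-76 - \frac{3}{17}\right) + 110 = - \frac{1295}{17} + 110 = \frac{575}{17}$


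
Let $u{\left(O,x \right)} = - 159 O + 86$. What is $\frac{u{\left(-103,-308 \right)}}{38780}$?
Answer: $\frac{16463}{38780} \approx 0.42452$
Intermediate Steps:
$u{\left(O,x \right)} = 86 - 159 O$
$\frac{u{\left(-103,-308 \right)}}{38780} = \frac{86 - -16377}{38780} = \left(86 + 16377\right) \frac{1}{38780} = 16463 \cdot \frac{1}{38780} = \frac{16463}{38780}$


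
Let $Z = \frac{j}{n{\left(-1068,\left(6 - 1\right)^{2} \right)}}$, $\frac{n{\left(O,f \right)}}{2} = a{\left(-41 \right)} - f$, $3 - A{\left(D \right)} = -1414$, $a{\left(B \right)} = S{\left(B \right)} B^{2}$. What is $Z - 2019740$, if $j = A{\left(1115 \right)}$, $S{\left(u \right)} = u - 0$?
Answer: $- \frac{278505989497}{137892} \approx -2.0197 \cdot 10^{6}$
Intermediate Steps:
$S{\left(u \right)} = u$ ($S{\left(u \right)} = u + 0 = u$)
$a{\left(B \right)} = B^{3}$ ($a{\left(B \right)} = B B^{2} = B^{3}$)
$A{\left(D \right)} = 1417$ ($A{\left(D \right)} = 3 - -1414 = 3 + 1414 = 1417$)
$n{\left(O,f \right)} = -137842 - 2 f$ ($n{\left(O,f \right)} = 2 \left(\left(-41\right)^{3} - f\right) = 2 \left(-68921 - f\right) = -137842 - 2 f$)
$j = 1417$
$Z = - \frac{1417}{137892}$ ($Z = \frac{1417}{-137842 - 2 \left(6 - 1\right)^{2}} = \frac{1417}{-137842 - 2 \cdot 5^{2}} = \frac{1417}{-137842 - 50} = \frac{1417}{-137892} = 1417 \left(- \frac{1}{137892}\right) = - \frac{1417}{137892} \approx -0.010276$)
$Z - 2019740 = - \frac{1417}{137892} - 2019740 = - \frac{278505989497}{137892}$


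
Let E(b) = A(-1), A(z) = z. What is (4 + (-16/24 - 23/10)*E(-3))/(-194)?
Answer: -209/5820 ≈ -0.035911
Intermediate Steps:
E(b) = -1
(4 + (-16/24 - 23/10)*E(-3))/(-194) = (4 + (-16/24 - 23/10)*(-1))/(-194) = (4 + (-16*1/24 - 23*⅒)*(-1))*(-1/194) = (4 + (-⅔ - 23/10)*(-1))*(-1/194) = (4 - 89/30*(-1))*(-1/194) = (4 + 89/30)*(-1/194) = (209/30)*(-1/194) = -209/5820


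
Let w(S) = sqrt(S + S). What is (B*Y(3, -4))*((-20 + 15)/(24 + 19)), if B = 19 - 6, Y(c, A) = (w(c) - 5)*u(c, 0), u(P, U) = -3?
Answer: -975/43 + 195*sqrt(6)/43 ≈ -11.566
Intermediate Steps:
w(S) = sqrt(2)*sqrt(S) (w(S) = sqrt(2*S) = sqrt(2)*sqrt(S))
Y(c, A) = 15 - 3*sqrt(2)*sqrt(c) (Y(c, A) = (sqrt(2)*sqrt(c) - 5)*(-3) = (-5 + sqrt(2)*sqrt(c))*(-3) = 15 - 3*sqrt(2)*sqrt(c))
B = 13
(B*Y(3, -4))*((-20 + 15)/(24 + 19)) = (13*(15 - 3*sqrt(2)*sqrt(3)))*((-20 + 15)/(24 + 19)) = (13*(15 - 3*sqrt(6)))*(-5/43) = (195 - 39*sqrt(6))*(-5*1/43) = (195 - 39*sqrt(6))*(-5/43) = -975/43 + 195*sqrt(6)/43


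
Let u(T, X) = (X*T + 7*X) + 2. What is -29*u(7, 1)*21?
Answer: -9744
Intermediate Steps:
u(T, X) = 2 + 7*X + T*X (u(T, X) = (T*X + 7*X) + 2 = (7*X + T*X) + 2 = 2 + 7*X + T*X)
-29*u(7, 1)*21 = -29*(2 + 7*1 + 7*1)*21 = -29*(2 + 7 + 7)*21 = -29*16*21 = -464*21 = -9744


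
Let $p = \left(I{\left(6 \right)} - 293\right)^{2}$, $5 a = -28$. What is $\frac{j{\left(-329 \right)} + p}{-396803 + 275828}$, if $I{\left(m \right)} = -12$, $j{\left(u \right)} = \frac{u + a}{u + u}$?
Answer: $- \frac{43721989}{56858250} \approx -0.76896$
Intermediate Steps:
$a = - \frac{28}{5}$ ($a = \frac{1}{5} \left(-28\right) = - \frac{28}{5} \approx -5.6$)
$j{\left(u \right)} = \frac{- \frac{28}{5} + u}{2 u}$ ($j{\left(u \right)} = \frac{u - \frac{28}{5}}{u + u} = \frac{- \frac{28}{5} + u}{2 u}$)
$p = 93025$ ($p = \left(-12 - 293\right)^{2} = \left(-305\right)^{2} = 93025$)
$\frac{j{\left(-329 \right)} + p}{-396803 + 275828} = \frac{\frac{-28 + 5 \left(-329\right)}{10 \left(-329\right)} + 93025}{-396803 + 275828} = \frac{\frac{1}{10} \left(- \frac{1}{329}\right) \left(-28 - 1645\right) + 93025}{-120975} = \left(\frac{1}{10} \left(- \frac{1}{329}\right) \left(-1673\right) + 93025\right) \left(- \frac{1}{120975}\right) = \left(\frac{239}{470} + 93025\right) \left(- \frac{1}{120975}\right) = \frac{43721989}{470} \left(- \frac{1}{120975}\right) = - \frac{43721989}{56858250}$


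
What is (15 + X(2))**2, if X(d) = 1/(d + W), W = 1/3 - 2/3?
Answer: 6084/25 ≈ 243.36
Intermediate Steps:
W = -1/3 (W = 1*(1/3) - 2*1/3 = 1/3 - 2/3 = -1/3 ≈ -0.33333)
X(d) = 1/(-1/3 + d) (X(d) = 1/(d - 1/3) = 1/(-1/3 + d))
(15 + X(2))**2 = (15 + 3/(-1 + 3*2))**2 = (15 + 3/(-1 + 6))**2 = (15 + 3/5)**2 = (78/5)**2 = 6084/25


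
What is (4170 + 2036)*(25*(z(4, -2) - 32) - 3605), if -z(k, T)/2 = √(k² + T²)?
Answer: -27337430 - 620600*√5 ≈ -2.8725e+7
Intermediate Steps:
z(k, T) = -2*√(T² + k²) (z(k, T) = -2*√(k² + T²) = -2*√(T² + k²))
(4170 + 2036)*(25*(z(4, -2) - 32) - 3605) = (4170 + 2036)*(25*(-2*√((-2)² + 4²) - 32) - 3605) = 6206*(25*(-2*√(4 + 16) - 32) - 3605) = 6206*(25*(-4*√5 - 32) - 3605) = 6206*(25*(-32 - 4*√5) - 3605) = 6206*((-800 - 100*√5) - 3605) = 6206*(-4405 - 100*√5) = -27337430 - 620600*√5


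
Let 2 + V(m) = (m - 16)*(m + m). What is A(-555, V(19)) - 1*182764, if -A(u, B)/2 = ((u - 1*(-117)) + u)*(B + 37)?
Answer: 113150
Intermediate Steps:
V(m) = -2 + 2*m*(-16 + m) (V(m) = -2 + (m - 16)*(m + m) = -2 + (-16 + m)*(2*m) = -2 + 2*m*(-16 + m))
A(u, B) = -2*(37 + B)*(117 + 2*u) (A(u, B) = -2*((u - 1*(-117)) + u)*(B + 37) = -2*((u + 117) + u)*(37 + B) = -2*((117 + u) + u)*(37 + B) = -2*(117 + 2*u)*(37 + B) = -2*(37 + B)*(117 + 2*u))
A(-555, V(19)) - 1*182764 = (-8658 - 234*(-2 - 32*19 + 2*19²) - 148*(-555) - 4*(-2 - 32*19 + 2*19²)*(-555)) - 1*182764 = (-8658 - 234*(-2 - 608 + 2*361) + 82140 - 4*(-2 - 608 + 2*361)*(-555)) - 182764 = (-8658 - 234*(-2 - 608 + 722) + 82140 - 4*(-2 - 608 + 722)*(-555)) - 182764 = (-8658 - 234*112 + 82140 - 4*112*(-555)) - 182764 = (-8658 - 26208 + 82140 + 248640) - 182764 = 295914 - 182764 = 113150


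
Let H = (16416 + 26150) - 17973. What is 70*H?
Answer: 1721510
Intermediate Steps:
H = 24593 (H = 42566 - 17973 = 24593)
70*H = 70*24593 = 1721510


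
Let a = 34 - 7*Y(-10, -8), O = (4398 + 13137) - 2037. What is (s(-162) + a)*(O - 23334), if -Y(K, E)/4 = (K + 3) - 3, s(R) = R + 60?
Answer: 2726928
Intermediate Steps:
s(R) = 60 + R
Y(K, E) = -4*K (Y(K, E) = -4*((K + 3) - 3) = -4*((3 + K) - 3) = -4*K)
O = 15498 (O = 17535 - 2037 = 15498)
a = -246 (a = 34 - (-28)*(-10) = 34 - 7*40 = 34 - 280 = -246)
(s(-162) + a)*(O - 23334) = ((60 - 162) - 246)*(15498 - 23334) = (-102 - 246)*(-7836) = -348*(-7836) = 2726928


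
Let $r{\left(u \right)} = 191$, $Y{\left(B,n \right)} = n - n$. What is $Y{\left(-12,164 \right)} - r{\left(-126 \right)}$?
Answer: $-191$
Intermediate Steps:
$Y{\left(B,n \right)} = 0$
$Y{\left(-12,164 \right)} - r{\left(-126 \right)} = 0 - 191 = -191$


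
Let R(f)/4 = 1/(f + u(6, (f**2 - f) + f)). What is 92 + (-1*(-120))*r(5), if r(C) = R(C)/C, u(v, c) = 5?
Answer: 508/5 ≈ 101.60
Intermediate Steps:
R(f) = 4/(5 + f) (R(f) = 4/(f + 5) = 4/(5 + f))
r(C) = 4/(C*(5 + C)) (r(C) = (4/(5 + C))/C = 4/(C*(5 + C)))
92 + (-1*(-120))*r(5) = 92 + (-1*(-120))*(4/(5*(5 + 5))) = 92 + 120*(4*(1/5)/10) = 92 + 120*(4*(1/5)*(1/10)) = 92 + 120*(2/25) = 92 + 48/5 = 508/5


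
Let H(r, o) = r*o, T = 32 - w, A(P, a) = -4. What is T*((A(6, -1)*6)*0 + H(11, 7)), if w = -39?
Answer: 5467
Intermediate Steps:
T = 71 (T = 32 - 1*(-39) = 32 + 39 = 71)
H(r, o) = o*r
T*((A(6, -1)*6)*0 + H(11, 7)) = 71*(-4*6*0 + 7*11) = 71*(-24*0 + 77) = 71*(0 + 77) = 71*77 = 5467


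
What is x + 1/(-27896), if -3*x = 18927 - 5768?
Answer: -367083467/83688 ≈ -4386.3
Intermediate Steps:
x = -13159/3 (x = -(18927 - 5768)/3 = -⅓*13159 = -13159/3 ≈ -4386.3)
x + 1/(-27896) = -13159/3 + 1/(-27896) = -13159/3 - 1/27896 = -367083467/83688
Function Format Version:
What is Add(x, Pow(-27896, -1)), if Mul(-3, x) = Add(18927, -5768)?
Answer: Rational(-367083467, 83688) ≈ -4386.3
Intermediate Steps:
x = Rational(-13159, 3) (x = Mul(Rational(-1, 3), Add(18927, -5768)) = Mul(Rational(-1, 3), 13159) = Rational(-13159, 3) ≈ -4386.3)
Add(x, Pow(-27896, -1)) = Add(Rational(-13159, 3), Pow(-27896, -1)) = Add(Rational(-13159, 3), Rational(-1, 27896)) = Rational(-367083467, 83688)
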